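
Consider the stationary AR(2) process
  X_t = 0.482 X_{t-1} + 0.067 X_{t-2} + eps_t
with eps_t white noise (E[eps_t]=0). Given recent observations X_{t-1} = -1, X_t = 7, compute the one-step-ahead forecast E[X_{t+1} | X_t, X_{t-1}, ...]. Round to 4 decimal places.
E[X_{t+1} \mid \mathcal F_t] = 3.3070

For an AR(p) model X_t = c + sum_i phi_i X_{t-i} + eps_t, the
one-step-ahead conditional mean is
  E[X_{t+1} | X_t, ...] = c + sum_i phi_i X_{t+1-i}.
Substitute known values:
  E[X_{t+1} | ...] = (0.482) * (7) + (0.067) * (-1)
                   = 3.3070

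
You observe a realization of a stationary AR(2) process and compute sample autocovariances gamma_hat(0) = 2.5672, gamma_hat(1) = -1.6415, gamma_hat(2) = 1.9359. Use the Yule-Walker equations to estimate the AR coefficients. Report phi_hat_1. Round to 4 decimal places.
\hat\phi_{1} = -0.2660

The Yule-Walker equations for an AR(p) process read, in matrix form,
  Gamma_p phi = r_p,   with   (Gamma_p)_{ij} = gamma(|i - j|),
                       (r_p)_i = gamma(i),   i,j = 1..p.
Substitute the sample gammas (Toeplitz matrix and right-hand side of size 2):
  Gamma_p = [[2.5672, -1.6415], [-1.6415, 2.5672]]
  r_p     = [-1.6415, 1.9359]
Written out:
  2.5672 phi_1 - 1.6415 phi_2 = -1.6415
  -1.6415 phi_1 + 2.5672 phi_2 = 1.9359
Solve by Cramer's rule:
  det = gamma(0)^2 - gamma(1)^2 = (2.5672)^2 - (-1.6415)^2 = 6.59051584 - 2.69452225 = 3.89599359
  phi_hat_1 = [gamma(1) gamma(0) - gamma(1) gamma(2)] / det = [(-1.6415)(2.5672) - (-1.6415)(1.9359)] / 3.89599359 = -1.03627895 / 3.89599359 = -0.266
  phi_hat_2 = [gamma(0) gamma(2) - gamma(1)^2] / det = [(2.5672)(1.9359) - (-1.6415)^2] / 3.89599359 = 2.27532023 / 3.89599359 = 0.584
So phi_hat = [-0.2660, 0.5840].
Therefore phi_hat_1 = -0.2660.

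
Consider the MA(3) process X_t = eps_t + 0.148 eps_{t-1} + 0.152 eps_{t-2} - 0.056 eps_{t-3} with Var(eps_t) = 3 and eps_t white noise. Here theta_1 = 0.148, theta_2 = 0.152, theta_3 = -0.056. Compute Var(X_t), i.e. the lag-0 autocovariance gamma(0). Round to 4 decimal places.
\gamma(0) = 3.1444

For an MA(q) process X_t = eps_t + sum_i theta_i eps_{t-i} with
Var(eps_t) = sigma^2, the variance is
  gamma(0) = sigma^2 * (1 + sum_i theta_i^2).
  sum_i theta_i^2 = (0.148)^2 + (0.152)^2 + (-0.056)^2 = 0.021904 + 0.023104 + 0.003136 = 0.048144.
  gamma(0) = 3 * (1 + 0.048144) = 3 * 1.048144 = 3.144432, which rounds to 3.1444.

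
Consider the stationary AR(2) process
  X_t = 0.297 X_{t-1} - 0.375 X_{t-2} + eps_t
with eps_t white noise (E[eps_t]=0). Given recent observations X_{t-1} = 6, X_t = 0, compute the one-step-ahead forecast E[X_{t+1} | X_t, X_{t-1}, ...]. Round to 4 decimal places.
E[X_{t+1} \mid \mathcal F_t] = -2.2500

For an AR(p) model X_t = c + sum_i phi_i X_{t-i} + eps_t, the
one-step-ahead conditional mean is
  E[X_{t+1} | X_t, ...] = c + sum_i phi_i X_{t+1-i}.
Substitute known values:
  E[X_{t+1} | ...] = (0.297) * (0) + (-0.375) * (6)
                   = -2.2500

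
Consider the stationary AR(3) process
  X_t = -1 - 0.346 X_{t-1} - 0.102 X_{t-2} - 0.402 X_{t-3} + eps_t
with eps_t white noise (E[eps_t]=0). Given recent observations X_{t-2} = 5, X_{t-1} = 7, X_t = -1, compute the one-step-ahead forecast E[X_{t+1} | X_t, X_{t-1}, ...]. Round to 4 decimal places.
E[X_{t+1} \mid \mathcal F_t] = -3.3780

For an AR(p) model X_t = c + sum_i phi_i X_{t-i} + eps_t, the
one-step-ahead conditional mean is
  E[X_{t+1} | X_t, ...] = c + sum_i phi_i X_{t+1-i}.
Substitute known values:
  E[X_{t+1} | ...] = -1 + (-0.346) * (-1) + (-0.102) * (7) + (-0.402) * (5)
                   = -3.3780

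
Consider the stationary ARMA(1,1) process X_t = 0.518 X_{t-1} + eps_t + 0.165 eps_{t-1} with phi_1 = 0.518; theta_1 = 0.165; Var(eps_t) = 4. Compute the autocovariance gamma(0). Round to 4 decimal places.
\gamma(0) = 6.5502

Multiply the model equation by X_{t-k} and take expectations. With theta_0 = psi_0 = 1 and psi_j the MA(infinity) weights, this gives
  gamma(k) - sum_i phi_i gamma(k-i) = c_k,
  c_k = sigma^2 * sum_{j=k..q} theta_j psi_{j-k}   (c_k = 0 for k > q),
using gamma(-m) = gamma(m).
psi-weights needed (psi_j = theta_j + sum_i phi_i psi_{j-i}):
  psi_1 = theta_1 + phi_1 = 0.165 + (0.518) = 0.683
Right-hand sides:
  c_0 = sigma^2 (1 + theta_1 psi_1) = 4 * (1 + (0.165)(0.683)) = 4 * 1.112695 = 4.45078
  c_1 = sigma^2 theta_1 = 4 * (0.165) = 0.66
  c_2 = 0
Equations for k = 0 and k = 1 (AR order 1):
  gamma(0) = phi_1 gamma(1) + c_0
  gamma(1) = phi_1 gamma(0) + c_1
Substituting the second into the first: gamma(0) (1 - phi_1^2) = c_0 + phi_1 c_1, so
  gamma(0) = (c_0 + phi_1 c_1) / (1 - phi_1^2) = (4.45078 + (0.518)(0.66)) / (1 - (0.518)^2) = 4.79266 / 0.731676 = 6.550249.
Therefore gamma(0) = 6.5502 (to 4 decimal places).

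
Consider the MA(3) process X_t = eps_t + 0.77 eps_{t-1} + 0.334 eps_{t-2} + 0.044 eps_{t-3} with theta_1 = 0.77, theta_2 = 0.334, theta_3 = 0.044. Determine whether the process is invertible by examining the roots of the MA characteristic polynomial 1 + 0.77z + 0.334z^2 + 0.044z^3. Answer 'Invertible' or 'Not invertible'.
\text{Invertible}

The MA(q) characteristic polynomial is P(z) = 1 + 0.77z + 0.334z^2 + 0.044z^3.
Invertibility requires all roots to lie outside the unit circle, i.e. |z| > 1 for every root.
Degree 3: look for a simple real root z0 first, then factor out (1 - z/z0) and solve the remaining quadratic.
Testing z0 = -5: P(-5) = 1 + (0.77)(-5) + (0.334)(-5)^2 + (0.044)(-5)^3
  = 1 + (-3.85) + (8.35) + (-5.5) = 0.  So z_0 = -5 is a root, |z_0| = 5.
Divide out the factor (1 + 0.2 z) = (1 - z/z0) (since 1/z0 = -0.2):
  P(z) = (1 + 0.2 z)(1 + (0.57) z + (0.22) z^2)
  [check: z-coef 0.57 - (-0.2) = 0.77; z^2-coef 0.22 - (-0.2)(0.57) = 0.334; z^3-coef -(-0.2)(0.22) = 0.044.]
Remaining roots from the quadratic factor 1 + (0.57) z + (0.22) z^2:
  Set 1 + (0.57) z + (0.22) z^2 = 0, i.e. a z^2 + b z + c = 0 with a = 0.22, b = 0.57, c = 1.
  Discriminant D = b^2 - 4ac = (0.57)^2 - 4*(0.22)*1 = 0.3249 - (0.88) = -0.5551.
  D < 0, so the roots are the complex-conjugate pair z = (-b +/- i sqrt(-D)) / (2a) = -1.2955 +/- 1.6933i.
  For a conjugate pair |z|^2 = z * conj(z) = (product of roots) = c/a = 1/(0.22) = 4.545455, so |z| = sqrt(4.545455) = 2.132 for both roots.
Moduli of all roots: 5.0000, 2.1320, 2.1320.
All moduli strictly greater than 1? Yes.
Verdict: Invertible.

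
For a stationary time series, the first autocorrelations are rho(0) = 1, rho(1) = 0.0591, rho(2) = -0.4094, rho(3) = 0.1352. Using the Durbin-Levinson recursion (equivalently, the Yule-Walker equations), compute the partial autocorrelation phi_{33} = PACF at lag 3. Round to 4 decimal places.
\phi_{33} = 0.2349

The PACF at lag k is phi_{kk}, the last component of the solution
to the Yule-Walker system G_k phi = r_k where
  (G_k)_{ij} = rho(|i - j|), (r_k)_i = rho(i), i,j = 1..k.
Equivalently, Durbin-Levinson gives phi_{kk} iteratively:
  phi_{11} = rho(1)
  phi_{kk} = [rho(k) - sum_{j=1..k-1} phi_{k-1,j} rho(k-j)]
            / [1 - sum_{j=1..k-1} phi_{k-1,j} rho(j)],
  phi_{k,j} = phi_{k-1,j} - phi_{kk} phi_{k-1,k-j},  j = 1..k-1.
Step k = 1:
  phi_11 = rho(1) = 0.0591.
Step k = 2:
  phi_22 = [rho(2) - phi_11 rho(1)] / [1 - phi_11 rho(1)] = [-0.4094 - (0.0591)(0.0591)] / [1 - (0.0591)(0.0591)]
         = -0.41289281 / 0.99650719 = -0.41434.
  Update: phi_21 = phi_11 - phi_22 phi_11 = 0.0591 - (-0.41434)(0.0591) = 0.083587.
Step k = 3:
  phi_33 = [rho(3) - phi_21 rho(2) - phi_22 rho(1)] / [1 - phi_21 rho(1) - phi_22 rho(2)]
    numerator   = 0.1352 - (0.083587)(-0.4094) - (-0.41434)(0.0591) = 0.19390822
    denominator = 1 - (0.083587)(0.0591) - (-0.41434)(-0.4094) = 0.82542917
  phi_33 = 0.19390822 / 0.82542917 = 0.2349.
Therefore phi_{33} = 0.2349.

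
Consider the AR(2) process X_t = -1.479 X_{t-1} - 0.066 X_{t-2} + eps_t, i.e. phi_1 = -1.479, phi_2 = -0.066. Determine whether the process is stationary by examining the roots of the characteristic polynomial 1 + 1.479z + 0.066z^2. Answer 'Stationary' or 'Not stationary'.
\text{Not stationary}

The AR(p) characteristic polynomial is P(z) = 1 + 1.479z + 0.066z^2.
Stationarity requires all roots to lie outside the unit circle, i.e. |z| > 1 for every root.
Set 1 + (1.479) z + (0.066) z^2 = 0, i.e. a z^2 + b z + c = 0 with a = 0.066, b = 1.479, c = 1.
Discriminant D = b^2 - 4ac = (1.479)^2 - 4*(0.066)*1 = 2.187441 - (0.264) = 1.923441.
D >= 0, so the roots are real: z = (-b +/- sqrt(D)) / (2a) = (-1.479 +/- 1.386882) / (0.132).
  z_1 = (-1.479 + 1.386882) / (0.132) = -0.6979,   |z_1| = 0.6979.
  z_2 = (-1.479 - 1.386882) / (0.132) = -21.7112,   |z_2| = 21.7112.
Moduli of all roots: 0.6979, 21.7112.
All moduli strictly greater than 1? No.
Verdict: Not stationary.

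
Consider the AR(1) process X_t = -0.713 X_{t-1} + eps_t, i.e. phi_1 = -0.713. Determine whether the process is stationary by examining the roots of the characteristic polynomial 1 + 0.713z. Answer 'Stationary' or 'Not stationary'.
\text{Stationary}

The AR(p) characteristic polynomial is P(z) = 1 + 0.713z.
Stationarity requires all roots to lie outside the unit circle, i.e. |z| > 1 for every root.
This is linear in z: 1 + (0.713) z = 0  =>  z = -1/(0.713) = -1.402525,  |z| = 1.402525.
Moduli of all roots: 1.4025.
All moduli strictly greater than 1? Yes.
Verdict: Stationary.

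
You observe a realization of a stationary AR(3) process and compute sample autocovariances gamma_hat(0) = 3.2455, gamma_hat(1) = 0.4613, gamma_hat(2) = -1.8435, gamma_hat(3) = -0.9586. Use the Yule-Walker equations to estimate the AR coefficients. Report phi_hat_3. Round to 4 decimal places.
\hat\phi_{3} = -0.1290

The Yule-Walker equations for an AR(p) process read, in matrix form,
  Gamma_p phi = r_p,   with   (Gamma_p)_{ij} = gamma(|i - j|),
                       (r_p)_i = gamma(i),   i,j = 1..p.
Substitute the sample gammas (Toeplitz matrix and right-hand side of size 3):
  Gamma_p = [[3.2455, 0.4613, -1.8435], [0.4613, 3.2455, 0.4613], [-1.8435, 0.4613, 3.2455]]
  r_p     = [0.4613, -1.8435, -0.9586]
Written out (R1..R3):
  (R1) 3.2455 phi_1 + 0.4613 phi_2 - 1.8435 phi_3 = 0.4613
  (R2) 0.4613 phi_1 + 3.2455 phi_2 + 0.4613 phi_3 = -1.8435
  (R3) -1.8435 phi_1 + 0.4613 phi_2 + 3.2455 phi_3 = -0.9586
Gaussian elimination:
  R2 <- R2 - (0.4613/3.2455) R1 = R2 - (0.142135) R1:  3.179933 phi_2 + 0.723326 phi_3 = -1.909067
  R3 <- R3 - (-1.8435/3.2455) R1 = R3 - (-0.568017) R1:  0.723326 phi_2 + 2.19836 phi_3 = -0.696574
  R3 <- R3 - (0.723326/3.179933) R2 = R3 - (0.227466) R2:  2.033828 phi_3 = -0.262326
Back-substitution:
  phi_hat_3 = -0.262326 / 2.033828 = -0.128981
  phi_hat_2 = (-1.909067 - (0.723326)(-0.128981)) / 3.179933 = -0.571009
  phi_hat_1 = (0.4613 - (0.4613)(-0.571009) - (-1.8435)(-0.128981)) / 3.2455 = 0.150032
So phi_hat = [0.1500, -0.5710, -0.1290].
Therefore phi_hat_3 = -0.1290.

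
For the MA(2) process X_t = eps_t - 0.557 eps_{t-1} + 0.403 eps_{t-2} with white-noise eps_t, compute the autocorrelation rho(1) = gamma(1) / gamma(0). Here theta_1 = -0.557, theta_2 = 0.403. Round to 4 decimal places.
\rho(1) = -0.5307

For an MA(q) process with theta_0 = 1, the autocovariance is
  gamma(k) = sigma^2 * sum_{i=0..q-k} theta_i * theta_{i+k},
and rho(k) = gamma(k) / gamma(0). Sigma^2 cancels.
  numerator   = (1)*(-0.557) + (-0.557)*(0.403) = -0.781471.
  denominator = (1)^2 + (-0.557)^2 + (0.403)^2 = 1.472658.
  rho(1) = -0.781471 / 1.472658 = -0.5307.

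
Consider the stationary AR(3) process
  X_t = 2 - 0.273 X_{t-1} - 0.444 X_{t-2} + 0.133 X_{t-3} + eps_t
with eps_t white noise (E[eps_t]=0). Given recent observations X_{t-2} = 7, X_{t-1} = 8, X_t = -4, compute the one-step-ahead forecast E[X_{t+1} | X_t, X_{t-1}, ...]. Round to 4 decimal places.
E[X_{t+1} \mid \mathcal F_t] = 0.4710

For an AR(p) model X_t = c + sum_i phi_i X_{t-i} + eps_t, the
one-step-ahead conditional mean is
  E[X_{t+1} | X_t, ...] = c + sum_i phi_i X_{t+1-i}.
Substitute known values:
  E[X_{t+1} | ...] = 2 + (-0.273) * (-4) + (-0.444) * (8) + (0.133) * (7)
                   = 0.4710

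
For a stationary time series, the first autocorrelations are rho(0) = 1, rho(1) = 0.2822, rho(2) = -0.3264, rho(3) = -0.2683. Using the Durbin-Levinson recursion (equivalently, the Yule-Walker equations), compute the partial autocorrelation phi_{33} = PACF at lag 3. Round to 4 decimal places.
\phi_{33} = -0.0149

The PACF at lag k is phi_{kk}, the last component of the solution
to the Yule-Walker system G_k phi = r_k where
  (G_k)_{ij} = rho(|i - j|), (r_k)_i = rho(i), i,j = 1..k.
Equivalently, Durbin-Levinson gives phi_{kk} iteratively:
  phi_{11} = rho(1)
  phi_{kk} = [rho(k) - sum_{j=1..k-1} phi_{k-1,j} rho(k-j)]
            / [1 - sum_{j=1..k-1} phi_{k-1,j} rho(j)],
  phi_{k,j} = phi_{k-1,j} - phi_{kk} phi_{k-1,k-j},  j = 1..k-1.
Step k = 1:
  phi_11 = rho(1) = 0.2822.
Step k = 2:
  phi_22 = [rho(2) - phi_11 rho(1)] / [1 - phi_11 rho(1)] = [-0.3264 - (0.2822)(0.2822)] / [1 - (0.2822)(0.2822)]
         = -0.40603684 / 0.92036316 = -0.44117.
  Update: phi_21 = phi_11 - phi_22 phi_11 = 0.2822 - (-0.44117)(0.2822) = 0.406698.
Step k = 3:
  phi_33 = [rho(3) - phi_21 rho(2) - phi_22 rho(1)] / [1 - phi_21 rho(1) - phi_22 rho(2)]
    numerator   = -0.2683 - (0.406698)(-0.3264) - (-0.44117)(0.2822) = -0.01105545
    denominator = 1 - (0.406698)(0.2822) - (-0.44117)(-0.3264) = 0.74123179
  phi_33 = -0.01105545 / 0.74123179 = -0.0149.
Therefore phi_{33} = -0.0149.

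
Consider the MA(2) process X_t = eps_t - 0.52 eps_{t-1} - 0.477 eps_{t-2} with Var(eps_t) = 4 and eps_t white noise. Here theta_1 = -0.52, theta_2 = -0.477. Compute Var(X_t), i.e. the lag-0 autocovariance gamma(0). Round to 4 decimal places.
\gamma(0) = 5.9917

For an MA(q) process X_t = eps_t + sum_i theta_i eps_{t-i} with
Var(eps_t) = sigma^2, the variance is
  gamma(0) = sigma^2 * (1 + sum_i theta_i^2).
  sum_i theta_i^2 = (-0.52)^2 + (-0.477)^2 = 0.2704 + 0.227529 = 0.497929.
  gamma(0) = 4 * (1 + 0.497929) = 4 * 1.497929 = 5.991716, which rounds to 5.9917.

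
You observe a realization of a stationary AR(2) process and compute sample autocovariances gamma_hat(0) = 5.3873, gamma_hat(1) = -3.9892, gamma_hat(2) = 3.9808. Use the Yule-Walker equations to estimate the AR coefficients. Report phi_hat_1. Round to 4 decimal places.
\hat\phi_{1} = -0.4280

The Yule-Walker equations for an AR(p) process read, in matrix form,
  Gamma_p phi = r_p,   with   (Gamma_p)_{ij} = gamma(|i - j|),
                       (r_p)_i = gamma(i),   i,j = 1..p.
Substitute the sample gammas (Toeplitz matrix and right-hand side of size 2):
  Gamma_p = [[5.3873, -3.9892], [-3.9892, 5.3873]]
  r_p     = [-3.9892, 3.9808]
Written out:
  5.3873 phi_1 - 3.9892 phi_2 = -3.9892
  -3.9892 phi_1 + 5.3873 phi_2 = 3.9808
Solve by Cramer's rule:
  det = gamma(0)^2 - gamma(1)^2 = (5.3873)^2 - (-3.9892)^2 = 29.02300129 - 15.91371664 = 13.10928465
  phi_hat_1 = [gamma(1) gamma(0) - gamma(1) gamma(2)] / det = [(-3.9892)(5.3873) - (-3.9892)(3.9808)] / 13.10928465 = -5.6108098 / 13.10928465 = -0.428
  phi_hat_2 = [gamma(0) gamma(2) - gamma(1)^2] / det = [(5.3873)(3.9808) - (-3.9892)^2] / 13.10928465 = 5.5320472 / 13.10928465 = 0.422
So phi_hat = [-0.4280, 0.4220].
Therefore phi_hat_1 = -0.4280.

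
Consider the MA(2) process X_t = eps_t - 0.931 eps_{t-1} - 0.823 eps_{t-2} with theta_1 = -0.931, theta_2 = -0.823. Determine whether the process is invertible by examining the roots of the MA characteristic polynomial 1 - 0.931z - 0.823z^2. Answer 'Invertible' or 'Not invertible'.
\text{Not invertible}

The MA(q) characteristic polynomial is P(z) = 1 - 0.931z - 0.823z^2.
Invertibility requires all roots to lie outside the unit circle, i.e. |z| > 1 for every root.
Set 1 + (-0.931) z + (-0.823) z^2 = 0, i.e. a z^2 + b z + c = 0 with a = -0.823, b = -0.931, c = 1.
Discriminant D = b^2 - 4ac = (-0.931)^2 - 4*(-0.823)*1 = 0.866761 - (-3.292) = 4.158761.
D >= 0, so the roots are real: z = (-b +/- sqrt(D)) / (2a) = (0.931 +/- 2.039304) / (-1.646).
  z_1 = (0.931 + 2.039304) / (-1.646) = -1.8046,   |z_1| = 1.8046.
  z_2 = (0.931 - 2.039304) / (-1.646) = 0.6733,   |z_2| = 0.6733.
Moduli of all roots: 1.8046, 0.6733.
All moduli strictly greater than 1? No.
Verdict: Not invertible.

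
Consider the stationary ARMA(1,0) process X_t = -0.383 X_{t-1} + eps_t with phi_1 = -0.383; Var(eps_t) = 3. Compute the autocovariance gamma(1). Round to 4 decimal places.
\gamma(1) = -1.3465

Multiply the model equation by X_{t-k} and take expectations. With theta_0 = psi_0 = 1 and psi_j the MA(infinity) weights, this gives
  gamma(k) - sum_i phi_i gamma(k-i) = c_k,
  c_k = sigma^2 * sum_{j=k..q} theta_j psi_{j-k}   (c_k = 0 for k > q),
using gamma(-m) = gamma(m).
Pure AR (q = 0): c_0 = sigma^2 = 3, c_k = 0 for k >= 1.
Equations for k = 0 and k = 1 (AR order 1):
  gamma(0) = phi_1 gamma(1) + c_0
  gamma(1) = phi_1 gamma(0) + c_1
Substituting the second into the first: gamma(0) (1 - phi_1^2) = c_0 + phi_1 c_1, so
  gamma(0) = c_0 / (1 - phi_1^2) = 3 / (1 - (-0.383)^2) = 3 / 0.853311 = 3.515717.
  gamma(1) = phi_1 gamma(0) = (-0.383)(3.515717) = -1.34652.
Therefore gamma(1) = -1.3465 (to 4 decimal places).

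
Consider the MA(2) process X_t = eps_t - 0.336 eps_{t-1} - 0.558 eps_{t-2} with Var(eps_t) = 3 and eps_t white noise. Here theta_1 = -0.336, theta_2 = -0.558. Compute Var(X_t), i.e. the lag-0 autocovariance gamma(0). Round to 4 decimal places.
\gamma(0) = 4.2728

For an MA(q) process X_t = eps_t + sum_i theta_i eps_{t-i} with
Var(eps_t) = sigma^2, the variance is
  gamma(0) = sigma^2 * (1 + sum_i theta_i^2).
  sum_i theta_i^2 = (-0.336)^2 + (-0.558)^2 = 0.112896 + 0.311364 = 0.42426.
  gamma(0) = 3 * (1 + 0.42426) = 3 * 1.42426 = 4.27278, which rounds to 4.2728.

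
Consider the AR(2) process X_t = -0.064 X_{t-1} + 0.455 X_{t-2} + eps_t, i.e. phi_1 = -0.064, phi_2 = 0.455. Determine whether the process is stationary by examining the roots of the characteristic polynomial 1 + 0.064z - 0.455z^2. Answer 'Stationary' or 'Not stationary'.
\text{Stationary}

The AR(p) characteristic polynomial is P(z) = 1 + 0.064z - 0.455z^2.
Stationarity requires all roots to lie outside the unit circle, i.e. |z| > 1 for every root.
Set 1 + (0.064) z + (-0.455) z^2 = 0, i.e. a z^2 + b z + c = 0 with a = -0.455, b = 0.064, c = 1.
Discriminant D = b^2 - 4ac = (0.064)^2 - 4*(-0.455)*1 = 0.004096 - (-1.82) = 1.824096.
D >= 0, so the roots are real: z = (-b +/- sqrt(D)) / (2a) = (-0.064 +/- 1.350591) / (-0.91).
  z_1 = (-0.064 + 1.350591) / (-0.91) = -1.4138,   |z_1| = 1.4138.
  z_2 = (-0.064 - 1.350591) / (-0.91) = 1.5545,   |z_2| = 1.5545.
Moduli of all roots: 1.4138, 1.5545.
All moduli strictly greater than 1? Yes.
Verdict: Stationary.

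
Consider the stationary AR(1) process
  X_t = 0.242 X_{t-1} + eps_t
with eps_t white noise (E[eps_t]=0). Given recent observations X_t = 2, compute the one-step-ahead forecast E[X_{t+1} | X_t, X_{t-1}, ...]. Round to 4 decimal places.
E[X_{t+1} \mid \mathcal F_t] = 0.4840

For an AR(p) model X_t = c + sum_i phi_i X_{t-i} + eps_t, the
one-step-ahead conditional mean is
  E[X_{t+1} | X_t, ...] = c + sum_i phi_i X_{t+1-i}.
Substitute known values:
  E[X_{t+1} | ...] = (0.242) * (2)
                   = 0.4840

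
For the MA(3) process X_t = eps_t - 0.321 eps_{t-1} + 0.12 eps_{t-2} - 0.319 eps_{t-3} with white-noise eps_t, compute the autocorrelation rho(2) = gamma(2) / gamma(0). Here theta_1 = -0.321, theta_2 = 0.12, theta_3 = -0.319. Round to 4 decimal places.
\rho(2) = 0.1824

For an MA(q) process with theta_0 = 1, the autocovariance is
  gamma(k) = sigma^2 * sum_{i=0..q-k} theta_i * theta_{i+k},
and rho(k) = gamma(k) / gamma(0). Sigma^2 cancels.
  numerator   = (1)*(0.12) + (-0.321)*(-0.319) = 0.222399.
  denominator = (1)^2 + (-0.321)^2 + (0.12)^2 + (-0.319)^2 = 1.219202.
  rho(2) = 0.222399 / 1.219202 = 0.1824.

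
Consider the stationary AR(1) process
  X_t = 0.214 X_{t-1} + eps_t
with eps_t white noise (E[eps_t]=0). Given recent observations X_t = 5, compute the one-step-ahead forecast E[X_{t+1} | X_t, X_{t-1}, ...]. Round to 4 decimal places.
E[X_{t+1} \mid \mathcal F_t] = 1.0700

For an AR(p) model X_t = c + sum_i phi_i X_{t-i} + eps_t, the
one-step-ahead conditional mean is
  E[X_{t+1} | X_t, ...] = c + sum_i phi_i X_{t+1-i}.
Substitute known values:
  E[X_{t+1} | ...] = (0.214) * (5)
                   = 1.0700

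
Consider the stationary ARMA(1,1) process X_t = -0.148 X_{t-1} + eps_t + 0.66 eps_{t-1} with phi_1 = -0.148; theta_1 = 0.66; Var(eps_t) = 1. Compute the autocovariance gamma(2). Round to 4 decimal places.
\gamma(2) = -0.0699

Multiply the model equation by X_{t-k} and take expectations. With theta_0 = psi_0 = 1 and psi_j the MA(infinity) weights, this gives
  gamma(k) - sum_i phi_i gamma(k-i) = c_k,
  c_k = sigma^2 * sum_{j=k..q} theta_j psi_{j-k}   (c_k = 0 for k > q),
using gamma(-m) = gamma(m).
psi-weights needed (psi_j = theta_j + sum_i phi_i psi_{j-i}):
  psi_1 = theta_1 + phi_1 = 0.66 + (-0.148) = 0.512
Right-hand sides:
  c_0 = sigma^2 (1 + theta_1 psi_1) = 1 * (1 + (0.66)(0.512)) = 1 * 1.33792 = 1.33792
  c_1 = sigma^2 theta_1 = 1 * (0.66) = 0.66
  c_2 = 0
Equations for k = 0 and k = 1 (AR order 1):
  gamma(0) = phi_1 gamma(1) + c_0
  gamma(1) = phi_1 gamma(0) + c_1
Substituting the second into the first: gamma(0) (1 - phi_1^2) = c_0 + phi_1 c_1, so
  gamma(0) = (c_0 + phi_1 c_1) / (1 - phi_1^2) = (1.33792 + (-0.148)(0.66)) / (1 - (-0.148)^2) = 1.24024 / 0.978096 = 1.268015.
  gamma(1) = phi_1 gamma(0) + c_1 = (-0.148)(1.268015) + (0.66) = 0.472334.
For k = 2 (> q): gamma(2) = phi_1 gamma(1) = (-0.148)(0.472334) = -0.069905.
Therefore gamma(2) = -0.0699 (to 4 decimal places).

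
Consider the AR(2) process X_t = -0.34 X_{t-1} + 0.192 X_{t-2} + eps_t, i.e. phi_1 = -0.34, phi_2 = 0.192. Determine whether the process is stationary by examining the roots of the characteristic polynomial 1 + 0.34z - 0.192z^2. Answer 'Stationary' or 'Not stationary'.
\text{Stationary}

The AR(p) characteristic polynomial is P(z) = 1 + 0.34z - 0.192z^2.
Stationarity requires all roots to lie outside the unit circle, i.e. |z| > 1 for every root.
Set 1 + (0.34) z + (-0.192) z^2 = 0, i.e. a z^2 + b z + c = 0 with a = -0.192, b = 0.34, c = 1.
Discriminant D = b^2 - 4ac = (0.34)^2 - 4*(-0.192)*1 = 0.1156 - (-0.768) = 0.8836.
D >= 0, so the roots are real: z = (-b +/- sqrt(D)) / (2a) = (-0.34 +/- 0.94) / (-0.384).
  z_1 = (-0.34 + 0.94) / (-0.384) = -1.5625,   |z_1| = 1.5625.
  z_2 = (-0.34 - 0.94) / (-0.384) = 3.3333,   |z_2| = 3.3333.
Moduli of all roots: 1.5625, 3.3333.
All moduli strictly greater than 1? Yes.
Verdict: Stationary.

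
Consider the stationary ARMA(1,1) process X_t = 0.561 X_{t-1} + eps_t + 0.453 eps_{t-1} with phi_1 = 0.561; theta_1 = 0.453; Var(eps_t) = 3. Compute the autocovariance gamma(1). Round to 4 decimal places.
\gamma(1) = 5.5672

Multiply the model equation by X_{t-k} and take expectations. With theta_0 = psi_0 = 1 and psi_j the MA(infinity) weights, this gives
  gamma(k) - sum_i phi_i gamma(k-i) = c_k,
  c_k = sigma^2 * sum_{j=k..q} theta_j psi_{j-k}   (c_k = 0 for k > q),
using gamma(-m) = gamma(m).
psi-weights needed (psi_j = theta_j + sum_i phi_i psi_{j-i}):
  psi_1 = theta_1 + phi_1 = 0.453 + (0.561) = 1.014
Right-hand sides:
  c_0 = sigma^2 (1 + theta_1 psi_1) = 3 * (1 + (0.453)(1.014)) = 3 * 1.459342 = 4.378026
  c_1 = sigma^2 theta_1 = 3 * (0.453) = 1.359
  c_2 = 0
Equations for k = 0 and k = 1 (AR order 1):
  gamma(0) = phi_1 gamma(1) + c_0
  gamma(1) = phi_1 gamma(0) + c_1
Substituting the second into the first: gamma(0) (1 - phi_1^2) = c_0 + phi_1 c_1, so
  gamma(0) = (c_0 + phi_1 c_1) / (1 - phi_1^2) = (4.378026 + (0.561)(1.359)) / (1 - (0.561)^2) = 5.140425 / 0.685279 = 7.501215.
  gamma(1) = phi_1 gamma(0) + c_1 = (0.561)(7.501215) + (1.359) = 5.567182.
Therefore gamma(1) = 5.5672 (to 4 decimal places).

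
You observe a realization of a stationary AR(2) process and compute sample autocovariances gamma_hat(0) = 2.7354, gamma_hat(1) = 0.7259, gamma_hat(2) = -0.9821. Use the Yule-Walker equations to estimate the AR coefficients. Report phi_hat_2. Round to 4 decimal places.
\hat\phi_{2} = -0.4620

The Yule-Walker equations for an AR(p) process read, in matrix form,
  Gamma_p phi = r_p,   with   (Gamma_p)_{ij} = gamma(|i - j|),
                       (r_p)_i = gamma(i),   i,j = 1..p.
Substitute the sample gammas (Toeplitz matrix and right-hand side of size 2):
  Gamma_p = [[2.7354, 0.7259], [0.7259, 2.7354]]
  r_p     = [0.7259, -0.9821]
Written out:
  2.7354 phi_1 + 0.7259 phi_2 = 0.7259
  0.7259 phi_1 + 2.7354 phi_2 = -0.9821
Solve by Cramer's rule:
  det = gamma(0)^2 - gamma(1)^2 = (2.7354)^2 - (0.7259)^2 = 7.48241316 - 0.52693081 = 6.95548235
  phi_hat_1 = [gamma(1) gamma(0) - gamma(1) gamma(2)] / det = [(0.7259)(2.7354) - (0.7259)(-0.9821)] / 6.95548235 = 2.69853325 / 6.95548235 = 0.388
  phi_hat_2 = [gamma(0) gamma(2) - gamma(1)^2] / det = [(2.7354)(-0.9821) - (0.7259)^2] / 6.95548235 = -3.21336715 / 6.95548235 = -0.462
So phi_hat = [0.3880, -0.4620].
Therefore phi_hat_2 = -0.4620.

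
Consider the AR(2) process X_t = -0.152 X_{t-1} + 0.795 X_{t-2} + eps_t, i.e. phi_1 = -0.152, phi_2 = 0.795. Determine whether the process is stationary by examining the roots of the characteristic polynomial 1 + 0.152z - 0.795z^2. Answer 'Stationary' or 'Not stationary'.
\text{Stationary}

The AR(p) characteristic polynomial is P(z) = 1 + 0.152z - 0.795z^2.
Stationarity requires all roots to lie outside the unit circle, i.e. |z| > 1 for every root.
Set 1 + (0.152) z + (-0.795) z^2 = 0, i.e. a z^2 + b z + c = 0 with a = -0.795, b = 0.152, c = 1.
Discriminant D = b^2 - 4ac = (0.152)^2 - 4*(-0.795)*1 = 0.023104 - (-3.18) = 3.203104.
D >= 0, so the roots are real: z = (-b +/- sqrt(D)) / (2a) = (-0.152 +/- 1.789722) / (-1.59).
  z_1 = (-0.152 + 1.789722) / (-1.59) = -1.03,   |z_1| = 1.03.
  z_2 = (-0.152 - 1.789722) / (-1.59) = 1.2212,   |z_2| = 1.2212.
Moduli of all roots: 1.0300, 1.2212.
All moduli strictly greater than 1? Yes.
Verdict: Stationary.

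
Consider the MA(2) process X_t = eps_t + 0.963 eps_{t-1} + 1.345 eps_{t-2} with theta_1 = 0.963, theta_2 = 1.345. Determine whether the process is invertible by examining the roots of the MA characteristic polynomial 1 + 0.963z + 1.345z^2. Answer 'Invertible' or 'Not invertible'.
\text{Not invertible}

The MA(q) characteristic polynomial is P(z) = 1 + 0.963z + 1.345z^2.
Invertibility requires all roots to lie outside the unit circle, i.e. |z| > 1 for every root.
Set 1 + (0.963) z + (1.345) z^2 = 0, i.e. a z^2 + b z + c = 0 with a = 1.345, b = 0.963, c = 1.
Discriminant D = b^2 - 4ac = (0.963)^2 - 4*(1.345)*1 = 0.927369 - (5.38) = -4.452631.
D < 0, so the roots are the complex-conjugate pair z = (-b +/- i sqrt(-D)) / (2a) = -0.358 +/- 0.7844i.
For a conjugate pair |z|^2 = z * conj(z) = (product of roots) = c/a = 1/(1.345) = 0.743494, so |z| = sqrt(0.743494) = 0.8623 for both roots.
Moduli of all roots: 0.8623, 0.8623.
All moduli strictly greater than 1? No.
Verdict: Not invertible.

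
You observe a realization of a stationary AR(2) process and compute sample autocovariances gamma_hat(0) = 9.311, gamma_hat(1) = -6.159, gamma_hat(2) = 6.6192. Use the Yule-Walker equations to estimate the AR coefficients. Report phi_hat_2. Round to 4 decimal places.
\hat\phi_{2} = 0.4860

The Yule-Walker equations for an AR(p) process read, in matrix form,
  Gamma_p phi = r_p,   with   (Gamma_p)_{ij} = gamma(|i - j|),
                       (r_p)_i = gamma(i),   i,j = 1..p.
Substitute the sample gammas (Toeplitz matrix and right-hand side of size 2):
  Gamma_p = [[9.311, -6.159], [-6.159, 9.311]]
  r_p     = [-6.159, 6.6192]
Written out:
  9.311 phi_1 - 6.159 phi_2 = -6.159
  -6.159 phi_1 + 9.311 phi_2 = 6.6192
Solve by Cramer's rule:
  det = gamma(0)^2 - gamma(1)^2 = (9.311)^2 - (-6.159)^2 = 86.694721 - 37.933281 = 48.76144
  phi_hat_1 = [gamma(1) gamma(0) - gamma(1) gamma(2)] / det = [(-6.159)(9.311) - (-6.159)(6.6192)] / 48.76144 = -16.5787962 / 48.76144 = -0.34
  phi_hat_2 = [gamma(0) gamma(2) - gamma(1)^2] / det = [(9.311)(6.6192) - (-6.159)^2] / 48.76144 = 23.6980902 / 48.76144 = 0.486
So phi_hat = [-0.3400, 0.4860].
Therefore phi_hat_2 = 0.4860.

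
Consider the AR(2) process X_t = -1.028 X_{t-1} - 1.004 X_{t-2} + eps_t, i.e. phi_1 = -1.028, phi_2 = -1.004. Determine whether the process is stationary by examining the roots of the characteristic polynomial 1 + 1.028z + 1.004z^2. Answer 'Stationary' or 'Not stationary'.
\text{Not stationary}

The AR(p) characteristic polynomial is P(z) = 1 + 1.028z + 1.004z^2.
Stationarity requires all roots to lie outside the unit circle, i.e. |z| > 1 for every root.
Set 1 + (1.028) z + (1.004) z^2 = 0, i.e. a z^2 + b z + c = 0 with a = 1.004, b = 1.028, c = 1.
Discriminant D = b^2 - 4ac = (1.028)^2 - 4*(1.004)*1 = 1.056784 - (4.016) = -2.959216.
D < 0, so the roots are the complex-conjugate pair z = (-b +/- i sqrt(-D)) / (2a) = -0.512 +/- 0.8567i.
For a conjugate pair |z|^2 = z * conj(z) = (product of roots) = c/a = 1/(1.004) = 0.996016, so |z| = sqrt(0.996016) = 0.998 for both roots.
Moduli of all roots: 0.9980, 0.9980.
All moduli strictly greater than 1? No.
Verdict: Not stationary.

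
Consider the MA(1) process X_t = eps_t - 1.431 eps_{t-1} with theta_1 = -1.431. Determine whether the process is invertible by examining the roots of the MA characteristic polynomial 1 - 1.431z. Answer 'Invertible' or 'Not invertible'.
\text{Not invertible}

The MA(q) characteristic polynomial is P(z) = 1 - 1.431z.
Invertibility requires all roots to lie outside the unit circle, i.e. |z| > 1 for every root.
This is linear in z: 1 + (-1.431) z = 0  =>  z = -1/(-1.431) = 0.698812,  |z| = 0.698812.
Moduli of all roots: 0.6988.
All moduli strictly greater than 1? No.
Verdict: Not invertible.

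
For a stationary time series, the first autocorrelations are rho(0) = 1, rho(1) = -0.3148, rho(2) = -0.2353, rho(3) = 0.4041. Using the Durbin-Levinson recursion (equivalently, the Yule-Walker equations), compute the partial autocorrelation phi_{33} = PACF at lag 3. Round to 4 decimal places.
\phi_{33} = 0.2390

The PACF at lag k is phi_{kk}, the last component of the solution
to the Yule-Walker system G_k phi = r_k where
  (G_k)_{ij} = rho(|i - j|), (r_k)_i = rho(i), i,j = 1..k.
Equivalently, Durbin-Levinson gives phi_{kk} iteratively:
  phi_{11} = rho(1)
  phi_{kk} = [rho(k) - sum_{j=1..k-1} phi_{k-1,j} rho(k-j)]
            / [1 - sum_{j=1..k-1} phi_{k-1,j} rho(j)],
  phi_{k,j} = phi_{k-1,j} - phi_{kk} phi_{k-1,k-j},  j = 1..k-1.
Step k = 1:
  phi_11 = rho(1) = -0.3148.
Step k = 2:
  phi_22 = [rho(2) - phi_11 rho(1)] / [1 - phi_11 rho(1)] = [-0.2353 - (-0.3148)(-0.3148)] / [1 - (-0.3148)(-0.3148)]
         = -0.33439904 / 0.90090096 = -0.371183.
  Update: phi_21 = phi_11 - phi_22 phi_11 = -0.3148 - (-0.371183)(-0.3148) = -0.431648.
Step k = 3:
  phi_33 = [rho(3) - phi_21 rho(2) - phi_22 rho(1)] / [1 - phi_21 rho(1) - phi_22 rho(2)]
    numerator   = 0.4041 - (-0.431648)(-0.2353) - (-0.371183)(-0.3148) = 0.18568476
    denominator = 1 - (-0.431648)(-0.3148) - (-0.371183)(-0.2353) = 0.77677775
  phi_33 = 0.18568476 / 0.77677775 = 0.239.
Therefore phi_{33} = 0.2390.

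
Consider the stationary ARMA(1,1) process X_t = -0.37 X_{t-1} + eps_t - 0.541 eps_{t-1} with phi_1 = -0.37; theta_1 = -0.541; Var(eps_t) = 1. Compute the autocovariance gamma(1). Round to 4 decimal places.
\gamma(1) = -1.2668

Multiply the model equation by X_{t-k} and take expectations. With theta_0 = psi_0 = 1 and psi_j the MA(infinity) weights, this gives
  gamma(k) - sum_i phi_i gamma(k-i) = c_k,
  c_k = sigma^2 * sum_{j=k..q} theta_j psi_{j-k}   (c_k = 0 for k > q),
using gamma(-m) = gamma(m).
psi-weights needed (psi_j = theta_j + sum_i phi_i psi_{j-i}):
  psi_1 = theta_1 + phi_1 = -0.541 + (-0.37) = -0.911
Right-hand sides:
  c_0 = sigma^2 (1 + theta_1 psi_1) = 1 * (1 + (-0.541)(-0.911)) = 1 * 1.492851 = 1.492851
  c_1 = sigma^2 theta_1 = 1 * (-0.541) = -0.541
  c_2 = 0
Equations for k = 0 and k = 1 (AR order 1):
  gamma(0) = phi_1 gamma(1) + c_0
  gamma(1) = phi_1 gamma(0) + c_1
Substituting the second into the first: gamma(0) (1 - phi_1^2) = c_0 + phi_1 c_1, so
  gamma(0) = (c_0 + phi_1 c_1) / (1 - phi_1^2) = (1.492851 + (-0.37)(-0.541)) / (1 - (-0.37)^2) = 1.693021 / 0.8631 = 1.961558.
  gamma(1) = phi_1 gamma(0) + c_1 = (-0.37)(1.961558) + (-0.541) = -1.266777.
Therefore gamma(1) = -1.2668 (to 4 decimal places).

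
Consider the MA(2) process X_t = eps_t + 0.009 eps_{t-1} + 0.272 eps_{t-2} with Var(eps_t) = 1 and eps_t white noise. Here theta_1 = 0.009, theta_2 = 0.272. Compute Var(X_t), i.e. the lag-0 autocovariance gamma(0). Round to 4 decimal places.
\gamma(0) = 1.0741

For an MA(q) process X_t = eps_t + sum_i theta_i eps_{t-i} with
Var(eps_t) = sigma^2, the variance is
  gamma(0) = sigma^2 * (1 + sum_i theta_i^2).
  sum_i theta_i^2 = (0.009)^2 + (0.272)^2 = 0.000081 + 0.073984 = 0.074065.
  gamma(0) = 1 * (1 + 0.074065) = 1 * 1.074065 = 1.074065, which rounds to 1.0741.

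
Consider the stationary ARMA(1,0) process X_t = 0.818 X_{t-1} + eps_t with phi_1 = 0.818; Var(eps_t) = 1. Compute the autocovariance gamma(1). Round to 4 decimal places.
\gamma(1) = 2.4722

Multiply the model equation by X_{t-k} and take expectations. With theta_0 = psi_0 = 1 and psi_j the MA(infinity) weights, this gives
  gamma(k) - sum_i phi_i gamma(k-i) = c_k,
  c_k = sigma^2 * sum_{j=k..q} theta_j psi_{j-k}   (c_k = 0 for k > q),
using gamma(-m) = gamma(m).
Pure AR (q = 0): c_0 = sigma^2 = 1, c_k = 0 for k >= 1.
Equations for k = 0 and k = 1 (AR order 1):
  gamma(0) = phi_1 gamma(1) + c_0
  gamma(1) = phi_1 gamma(0) + c_1
Substituting the second into the first: gamma(0) (1 - phi_1^2) = c_0 + phi_1 c_1, so
  gamma(0) = c_0 / (1 - phi_1^2) = 1 / (1 - (0.818)^2) = 1 / 0.330876 = 3.02228.
  gamma(1) = phi_1 gamma(0) = (0.818)(3.02228) = 2.472225.
Therefore gamma(1) = 2.4722 (to 4 decimal places).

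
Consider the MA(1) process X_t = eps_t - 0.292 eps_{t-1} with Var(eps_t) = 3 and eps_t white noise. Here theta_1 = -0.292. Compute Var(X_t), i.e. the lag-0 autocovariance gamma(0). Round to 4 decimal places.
\gamma(0) = 3.2558

For an MA(q) process X_t = eps_t + sum_i theta_i eps_{t-i} with
Var(eps_t) = sigma^2, the variance is
  gamma(0) = sigma^2 * (1 + sum_i theta_i^2).
  sum_i theta_i^2 = (-0.292)^2 = 0.085264.
  gamma(0) = 3 * (1 + 0.085264) = 3 * 1.085264 = 3.255792, which rounds to 3.2558.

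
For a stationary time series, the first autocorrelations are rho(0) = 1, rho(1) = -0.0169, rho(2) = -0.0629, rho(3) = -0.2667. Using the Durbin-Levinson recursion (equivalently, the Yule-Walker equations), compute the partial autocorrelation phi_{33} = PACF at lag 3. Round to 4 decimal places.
\phi_{33} = -0.2701

The PACF at lag k is phi_{kk}, the last component of the solution
to the Yule-Walker system G_k phi = r_k where
  (G_k)_{ij} = rho(|i - j|), (r_k)_i = rho(i), i,j = 1..k.
Equivalently, Durbin-Levinson gives phi_{kk} iteratively:
  phi_{11} = rho(1)
  phi_{kk} = [rho(k) - sum_{j=1..k-1} phi_{k-1,j} rho(k-j)]
            / [1 - sum_{j=1..k-1} phi_{k-1,j} rho(j)],
  phi_{k,j} = phi_{k-1,j} - phi_{kk} phi_{k-1,k-j},  j = 1..k-1.
Step k = 1:
  phi_11 = rho(1) = -0.0169.
Step k = 2:
  phi_22 = [rho(2) - phi_11 rho(1)] / [1 - phi_11 rho(1)] = [-0.0629 - (-0.0169)(-0.0169)] / [1 - (-0.0169)(-0.0169)]
         = -0.06318561 / 0.99971439 = -0.063204.
  Update: phi_21 = phi_11 - phi_22 phi_11 = -0.0169 - (-0.063204)(-0.0169) = -0.017968.
Step k = 3:
  phi_33 = [rho(3) - phi_21 rho(2) - phi_22 rho(1)] / [1 - phi_21 rho(1) - phi_22 rho(2)]
    numerator   = -0.2667 - (-0.017968)(-0.0629) - (-0.063204)(-0.0169) = -0.26889834
    denominator = 1 - (-0.017968)(-0.0169) - (-0.063204)(-0.0629) = 0.99572083
  phi_33 = -0.26889834 / 0.99572083 = -0.2701.
Therefore phi_{33} = -0.2701.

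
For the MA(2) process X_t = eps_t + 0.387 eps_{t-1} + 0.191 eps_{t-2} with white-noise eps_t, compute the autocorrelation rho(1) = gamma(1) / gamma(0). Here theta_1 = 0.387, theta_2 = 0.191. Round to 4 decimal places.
\rho(1) = 0.3885

For an MA(q) process with theta_0 = 1, the autocovariance is
  gamma(k) = sigma^2 * sum_{i=0..q-k} theta_i * theta_{i+k},
and rho(k) = gamma(k) / gamma(0). Sigma^2 cancels.
  numerator   = (1)*(0.387) + (0.387)*(0.191) = 0.460917.
  denominator = (1)^2 + (0.387)^2 + (0.191)^2 = 1.18625.
  rho(1) = 0.460917 / 1.18625 = 0.3885.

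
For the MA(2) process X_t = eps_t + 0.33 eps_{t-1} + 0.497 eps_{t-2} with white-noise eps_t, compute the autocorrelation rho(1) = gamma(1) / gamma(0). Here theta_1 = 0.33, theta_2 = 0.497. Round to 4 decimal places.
\rho(1) = 0.3643

For an MA(q) process with theta_0 = 1, the autocovariance is
  gamma(k) = sigma^2 * sum_{i=0..q-k} theta_i * theta_{i+k},
and rho(k) = gamma(k) / gamma(0). Sigma^2 cancels.
  numerator   = (1)*(0.33) + (0.33)*(0.497) = 0.49401.
  denominator = (1)^2 + (0.33)^2 + (0.497)^2 = 1.355909.
  rho(1) = 0.49401 / 1.355909 = 0.3643.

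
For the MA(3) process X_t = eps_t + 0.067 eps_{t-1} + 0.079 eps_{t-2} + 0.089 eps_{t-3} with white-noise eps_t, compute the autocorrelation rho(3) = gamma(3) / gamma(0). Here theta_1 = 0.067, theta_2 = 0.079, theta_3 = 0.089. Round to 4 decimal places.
\rho(3) = 0.0874

For an MA(q) process with theta_0 = 1, the autocovariance is
  gamma(k) = sigma^2 * sum_{i=0..q-k} theta_i * theta_{i+k},
and rho(k) = gamma(k) / gamma(0). Sigma^2 cancels.
  numerator   = (1)*(0.089) = 0.089.
  denominator = (1)^2 + (0.067)^2 + (0.079)^2 + (0.089)^2 = 1.018651.
  rho(3) = 0.089 / 1.018651 = 0.0874.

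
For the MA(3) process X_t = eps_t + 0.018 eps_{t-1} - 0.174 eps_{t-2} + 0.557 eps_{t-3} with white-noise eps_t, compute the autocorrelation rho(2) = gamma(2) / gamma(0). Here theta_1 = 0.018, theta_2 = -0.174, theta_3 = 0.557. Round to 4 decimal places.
\rho(2) = -0.1223

For an MA(q) process with theta_0 = 1, the autocovariance is
  gamma(k) = sigma^2 * sum_{i=0..q-k} theta_i * theta_{i+k},
and rho(k) = gamma(k) / gamma(0). Sigma^2 cancels.
  numerator   = (1)*(-0.174) + (0.018)*(0.557) = -0.163974.
  denominator = (1)^2 + (0.018)^2 + (-0.174)^2 + (0.557)^2 = 1.340849.
  rho(2) = -0.163974 / 1.340849 = -0.1223.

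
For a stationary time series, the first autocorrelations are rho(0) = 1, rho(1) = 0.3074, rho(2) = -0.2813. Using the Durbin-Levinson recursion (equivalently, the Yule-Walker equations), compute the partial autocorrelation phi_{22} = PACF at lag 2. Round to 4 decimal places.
\phi_{22} = -0.4150

The PACF at lag k is phi_{kk}, the last component of the solution
to the Yule-Walker system G_k phi = r_k where
  (G_k)_{ij} = rho(|i - j|), (r_k)_i = rho(i), i,j = 1..k.
Equivalently, Durbin-Levinson gives phi_{kk} iteratively:
  phi_{11} = rho(1)
  phi_{kk} = [rho(k) - sum_{j=1..k-1} phi_{k-1,j} rho(k-j)]
            / [1 - sum_{j=1..k-1} phi_{k-1,j} rho(j)],
  phi_{k,j} = phi_{k-1,j} - phi_{kk} phi_{k-1,k-j},  j = 1..k-1.
Step k = 1:
  phi_11 = rho(1) = 0.3074.
Step k = 2:
  phi_22 = [rho(2) - phi_11 rho(1)] / [1 - phi_11 rho(1)] = [-0.2813 - (0.3074)(0.3074)] / [1 - (0.3074)(0.3074)]
         = -0.37579476 / 0.90550524 = -0.415.
Therefore phi_{22} = -0.4150.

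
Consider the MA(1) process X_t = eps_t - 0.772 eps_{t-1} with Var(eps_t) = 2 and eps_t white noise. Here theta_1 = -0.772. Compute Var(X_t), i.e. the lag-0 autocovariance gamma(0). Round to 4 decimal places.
\gamma(0) = 3.1920

For an MA(q) process X_t = eps_t + sum_i theta_i eps_{t-i} with
Var(eps_t) = sigma^2, the variance is
  gamma(0) = sigma^2 * (1 + sum_i theta_i^2).
  sum_i theta_i^2 = (-0.772)^2 = 0.595984.
  gamma(0) = 2 * (1 + 0.595984) = 2 * 1.595984 = 3.191968, which rounds to 3.1920.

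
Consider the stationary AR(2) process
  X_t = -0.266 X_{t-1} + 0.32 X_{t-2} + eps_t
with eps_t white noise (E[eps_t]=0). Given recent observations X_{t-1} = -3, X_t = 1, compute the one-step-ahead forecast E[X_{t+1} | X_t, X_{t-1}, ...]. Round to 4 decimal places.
E[X_{t+1} \mid \mathcal F_t] = -1.2260

For an AR(p) model X_t = c + sum_i phi_i X_{t-i} + eps_t, the
one-step-ahead conditional mean is
  E[X_{t+1} | X_t, ...] = c + sum_i phi_i X_{t+1-i}.
Substitute known values:
  E[X_{t+1} | ...] = (-0.266) * (1) + (0.32) * (-3)
                   = -1.2260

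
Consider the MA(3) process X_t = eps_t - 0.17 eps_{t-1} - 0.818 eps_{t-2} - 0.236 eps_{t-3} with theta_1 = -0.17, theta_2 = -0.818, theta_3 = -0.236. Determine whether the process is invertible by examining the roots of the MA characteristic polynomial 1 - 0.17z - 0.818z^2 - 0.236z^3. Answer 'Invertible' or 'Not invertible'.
\text{Not invertible}

The MA(q) characteristic polynomial is P(z) = 1 - 0.17z - 0.818z^2 - 0.236z^3.
Invertibility requires all roots to lie outside the unit circle, i.e. |z| > 1 for every root.
Degree 3: look for a simple real root z0 first, then factor out (1 - z/z0) and solve the remaining quadratic.
Testing z0 = -2.5: P(-2.5) = 1 + (-0.17)(-2.5) + (-0.818)(-2.5)^2 + (-0.236)(-2.5)^3
  = 1 + (0.425) + (-5.1125) + (3.6875) = 0.  So z_0 = -2.5 is a root, |z_0| = 2.5.
Divide out the factor (1 + 0.4 z) = (1 - z/z0) (since 1/z0 = -0.4):
  P(z) = (1 + 0.4 z)(1 + (-0.57) z + (-0.59) z^2)
  [check: z-coef -0.57 - (-0.4) = -0.17; z^2-coef -0.59 - (-0.4)(-0.57) = -0.818; z^3-coef -(-0.4)(-0.59) = -0.236.]
Remaining roots from the quadratic factor 1 + (-0.57) z + (-0.59) z^2:
  Set 1 + (-0.57) z + (-0.59) z^2 = 0, i.e. a z^2 + b z + c = 0 with a = -0.59, b = -0.57, c = 1.
  Discriminant D = b^2 - 4ac = (-0.57)^2 - 4*(-0.59)*1 = 0.3249 - (-2.36) = 2.6849.
  D >= 0, so the roots are real: z = (-b +/- sqrt(D)) / (2a) = (0.57 +/- 1.638566) / (-1.18).
    z_1 = (0.57 + 1.638566) / (-1.18) = -1.8717,   |z_1| = 1.8717.
    z_2 = (0.57 - 1.638566) / (-1.18) = 0.9056,   |z_2| = 0.9056.
Moduli of all roots: 2.5000, 1.8717, 0.9056.
All moduli strictly greater than 1? No.
Verdict: Not invertible.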